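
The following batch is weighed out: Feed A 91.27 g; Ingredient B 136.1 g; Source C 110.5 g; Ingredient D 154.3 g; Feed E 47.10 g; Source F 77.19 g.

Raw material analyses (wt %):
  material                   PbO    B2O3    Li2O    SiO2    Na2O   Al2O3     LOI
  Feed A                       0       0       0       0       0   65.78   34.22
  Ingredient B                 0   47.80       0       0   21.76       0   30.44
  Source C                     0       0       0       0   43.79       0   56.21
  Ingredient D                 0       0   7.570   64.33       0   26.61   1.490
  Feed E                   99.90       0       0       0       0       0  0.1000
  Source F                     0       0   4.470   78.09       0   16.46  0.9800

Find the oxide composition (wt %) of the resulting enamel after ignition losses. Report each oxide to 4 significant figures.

Glass mass = 478.6 g (batch 616.5 − LOI 137.9).
Composition: PbO 9.832%, B2O3 13.59%, Li2O 3.162%, SiO2 33.34%, Na2O 16.30%, Al2O3 23.78%

Intermediates are printed with 4-significant-figure rounding at each printed step — full precision is maintained through the solve — a single rounding produces each reported figure. Derived quantities, including the yield, net glass mass, ignition loss, six oxide percentages, the totals, are computed from the weighed amounts for 478.6 g of glass in full precision as set out in question or answer.
Oxide-by-oxide delivered mass:
  PbO: 47.10·0.9990 = 47.05 g
  B2O3: 136.1·0.4780 = 65.06 g
  Li2O: 154.3·0.07570 + 77.19·0.04470 = 15.13 g
  SiO2: 154.3·0.6433 + 77.19·0.7809 = 159.5 g
  Na2O: 136.1·0.2176 + 110.5·0.4379 = 78.00 g
  Al2O3: 91.27·0.6578 + 154.3·0.2661 + 77.19·0.1646 = 113.8 g
LOI: 91.27·0.3422 + 136.1·0.3044 + 110.5·0.5621 + 154.3·0.01490 + 47.10·0.001000 + 77.19·0.009800 = 137.9 g
Glass = total batch minus LOI = 616.5 − 137.9 = 478.6 g (= Σ oxide masses)
wt % = oxide mass / glass mass × 100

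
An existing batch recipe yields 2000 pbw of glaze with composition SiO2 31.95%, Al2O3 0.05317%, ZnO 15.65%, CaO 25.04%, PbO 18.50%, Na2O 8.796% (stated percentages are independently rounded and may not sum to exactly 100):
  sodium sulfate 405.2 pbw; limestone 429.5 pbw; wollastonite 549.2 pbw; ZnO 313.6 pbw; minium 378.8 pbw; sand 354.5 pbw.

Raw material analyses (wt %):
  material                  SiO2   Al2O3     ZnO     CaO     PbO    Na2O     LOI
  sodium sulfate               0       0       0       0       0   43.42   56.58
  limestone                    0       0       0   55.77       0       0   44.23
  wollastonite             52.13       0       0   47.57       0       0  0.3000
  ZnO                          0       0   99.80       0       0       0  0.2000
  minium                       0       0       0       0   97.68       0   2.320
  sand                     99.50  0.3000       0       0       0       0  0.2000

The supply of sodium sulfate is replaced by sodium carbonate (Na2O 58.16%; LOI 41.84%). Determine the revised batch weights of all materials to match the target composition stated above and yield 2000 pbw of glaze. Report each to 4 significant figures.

Full precision is maintained in every operation; working values are shown rounded to 4 significant digits across the worked steps — every reported figure includes exactly one rounding. The derived quantities, which include yield, LOI, six oxide percentages, glass mass, the totals, are computed at full float precision, as given in the question or the answer, using the weight values per 2000 pbw of glass.
Target masses of each oxide per 2000 pbw glaze:
  SiO2: 31.95% × 2000 = 639.0 pbw
  Al2O3: 0.05317% × 2000 = 1.063 pbw
  ZnO: 15.65% × 2000 = 313.0 pbw
  CaO: 25.04% × 2000 = 500.8 pbw
  PbO: 18.50% × 2000 = 370.0 pbw
  Na2O: 8.796% × 2000 = 175.9 pbw
Per-oxide balance check given the weights on record, relative to the basis at hand (summed amounts equal target values up to rounding of the answer):
  SiO2: 549.2·0.5213 + 354.5·0.9950 = 639.0 pbw (target 639.0 pbw)
  Al2O3: 354.5·0.003000 = 1.064 pbw (target 1.063 pbw)
  ZnO: 313.6·0.9980 = 313.0 pbw (target 313.0 pbw)
  CaO: 429.5·0.5577 + 549.2·0.4757 = 500.8 pbw (target 500.8 pbw)
  PbO: 378.8·0.9768 = 370.0 pbw (target 370.0 pbw)
  Na2O: 302.5·0.5816 = 175.9 pbw (target 175.9 pbw)
Glass-mass closure: total batch − LOI = 2000 pbw (targets for the oxides total 2000 pbw; versus the stated basis of 2000 pbw — a pure rounding effect).
Batch total: Σ batch = 2328 pbw; Σ batch·LOI gives LOI loss = 328.3 pbw; yield = glass ÷ total batch = 85.90%.

Revised batch per 2000 pbw glaze:
  sodium carbonate: 302.5 pbw
  limestone: 429.5 pbw
  wollastonite: 549.2 pbw
  ZnO: 313.6 pbw
  minium: 378.8 pbw
  sand: 354.5 pbw
Total batch = 2328 pbw; LOI loss = 328.3 pbw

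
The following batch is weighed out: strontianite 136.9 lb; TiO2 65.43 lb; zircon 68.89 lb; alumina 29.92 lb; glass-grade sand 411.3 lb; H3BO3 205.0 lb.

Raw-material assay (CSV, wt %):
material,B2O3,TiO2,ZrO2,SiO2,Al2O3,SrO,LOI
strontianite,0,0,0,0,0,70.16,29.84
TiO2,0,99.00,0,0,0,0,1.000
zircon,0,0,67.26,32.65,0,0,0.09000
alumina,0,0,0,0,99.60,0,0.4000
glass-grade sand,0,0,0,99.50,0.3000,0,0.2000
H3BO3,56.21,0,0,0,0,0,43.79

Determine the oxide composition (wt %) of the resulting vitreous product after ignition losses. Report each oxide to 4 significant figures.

Mid-chain values are printed (rounded to four significant figures) when written out. Every computation maintains exact precision in every operation — exactly one rounding lands on each reported figure — all derived quantities, which include LOI, the totals, the six compositions, glass mass, the yield, are re-derived at full precision, as written in question or answer, from the batch weights for 785.2 lb of glass.
Per-oxide mass from batch:
  B2O3: 205.0·0.5621 = 115.2 lb
  TiO2: 65.43·0.9900 = 64.78 lb
  ZrO2: 68.89·0.6726 = 46.34 lb
  SiO2: 68.89·0.3265 + 411.3·0.9950 = 431.7 lb
  Al2O3: 29.92·0.9960 + 411.3·0.003000 = 31.03 lb
  SrO: 136.9·0.7016 = 96.05 lb
LOI: 136.9·0.2984 + 65.43·0.01000 + 68.89·9.000e-04 + 29.92·0.004000 + 411.3·0.002000 + 205.0·0.4379 = 132.3 lb
batch − LOI leaves glass = 917.4 − 132.3 = 785.2 lb (consistent with Σ oxide mass)
each wt % is 100 × oxide ÷ glass

Glass mass = 785.2 lb (batch 917.4 − LOI 132.3).
Composition: B2O3 14.68%, TiO2 8.250%, ZrO2 5.901%, SiO2 54.99%, Al2O3 3.953%, SrO 12.23%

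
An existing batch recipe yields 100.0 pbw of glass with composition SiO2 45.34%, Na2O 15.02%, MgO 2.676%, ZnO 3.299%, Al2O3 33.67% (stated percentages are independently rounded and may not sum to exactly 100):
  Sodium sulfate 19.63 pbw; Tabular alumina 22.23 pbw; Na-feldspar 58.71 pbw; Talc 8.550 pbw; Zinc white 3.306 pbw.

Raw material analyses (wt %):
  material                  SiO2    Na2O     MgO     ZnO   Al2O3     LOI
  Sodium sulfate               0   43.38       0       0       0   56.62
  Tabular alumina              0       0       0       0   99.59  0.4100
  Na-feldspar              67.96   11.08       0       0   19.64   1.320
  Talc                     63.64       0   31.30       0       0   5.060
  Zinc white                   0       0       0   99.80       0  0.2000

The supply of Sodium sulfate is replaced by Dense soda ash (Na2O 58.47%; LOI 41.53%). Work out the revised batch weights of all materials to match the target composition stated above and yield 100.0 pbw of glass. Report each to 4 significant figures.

Working values are printed, rounded to four significant figures, between the steps; every computation holds full precision through the solve. Each reported value receives exactly one rounding. All derived quantities, which include the yield, glass mass, LOI, totals, the five compositions, are computed at full precision, exactly as shown in question or answer, using the weight values for 100.0 pbw of glass.
Per-oxide target masses for 100.0 pbw glass:
  SiO2: 45.34% × 100.0 = 45.34 pbw
  Na2O: 15.02% × 100.0 = 15.02 pbw
  MgO: 2.676% × 100.0 = 2.676 pbw
  ZnO: 3.299% × 100.0 = 3.299 pbw
  Al2O3: 33.67% × 100.0 = 33.67 pbw
Oxide-by-oxide audit using the reported weights, per the basis as stated (sums match the target masses once rounding is allowed for):
  SiO2: 58.71·0.6796 + 8.550·0.6364 = 45.34 pbw (target 45.34 pbw)
  Na2O: 14.56·0.5847 + 58.71·0.1108 = 15.02 pbw (target 15.02 pbw)
  MgO: 8.550·0.3130 = 2.676 pbw (target 2.676 pbw)
  ZnO: 3.306·0.9980 = 3.299 pbw (target 3.299 pbw)
  Al2O3: 22.23·0.9959 + 58.71·0.1964 = 33.67 pbw (target 33.67 pbw)
Glass-mass bookkeeping: whole batch net of LOI = 100.0 pbw (the Σ of target masses is 100.0 pbw; basis as stated: 100.0 pbw — differing by rounding only).
Summing the batch: Σ batch = 107.4 pbw; Σ batch·LOI gives LOI loss = 7.352 pbw; yield, glass over the total, = 93.15%.

Revised batch per 100.0 pbw glass:
  Dense soda ash: 14.56 pbw
  Tabular alumina: 22.23 pbw
  Na-feldspar: 58.71 pbw
  Talc: 8.550 pbw
  Zinc white: 3.306 pbw
Total batch = 107.4 pbw; LOI loss = 7.352 pbw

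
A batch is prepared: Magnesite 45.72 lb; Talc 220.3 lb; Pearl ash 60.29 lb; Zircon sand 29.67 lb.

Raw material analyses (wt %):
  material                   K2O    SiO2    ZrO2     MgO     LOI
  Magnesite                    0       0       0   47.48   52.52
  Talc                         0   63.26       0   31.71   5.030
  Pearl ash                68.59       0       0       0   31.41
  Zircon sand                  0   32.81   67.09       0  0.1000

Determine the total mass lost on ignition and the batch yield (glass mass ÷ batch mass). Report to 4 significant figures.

All arithmetic holds exact precision throughout; intermediates are printed rounded to four significant figures as written — each reported number includes exactly one rounding; the derived quantities are carried at full float precision (net glass mass, totals, four oxide percentages, yield, LOI) starting from the weights on 301.9 lb of glass, as quoted within the question or the answer.
LOI of each material in turn:
  Magnesite: 45.72 × 0.5252 = 24.01 lb
  Talc: 220.3 × 0.05030 = 11.08 lb
  Pearl ash: 60.29 × 0.3141 = 18.94 lb
  Zircon sand: 29.67 × 0.001000 = 0.02967 lb
Total LOI = 54.06 lb
Glass = batch − LOI = 356.0 − 54.06 = 301.9 lb

LOI loss = 54.06 lb; glass = 301.9 lb; yield = 84.81%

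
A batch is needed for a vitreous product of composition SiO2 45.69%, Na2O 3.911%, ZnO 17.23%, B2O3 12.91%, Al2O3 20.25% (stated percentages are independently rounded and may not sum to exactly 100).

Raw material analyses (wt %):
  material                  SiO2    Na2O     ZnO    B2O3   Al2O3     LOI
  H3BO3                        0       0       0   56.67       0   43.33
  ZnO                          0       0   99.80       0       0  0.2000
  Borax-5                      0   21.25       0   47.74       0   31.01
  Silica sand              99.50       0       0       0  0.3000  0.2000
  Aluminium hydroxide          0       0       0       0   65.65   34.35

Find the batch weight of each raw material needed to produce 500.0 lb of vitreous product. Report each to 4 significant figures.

Batch per 500.0 lb vitreous product:
  H3BO3: 36.38 lb
  ZnO: 86.32 lb
  Borax-5: 92.02 lb
  Silica sand: 229.6 lb
  Aluminium hydroxide: 153.2 lb
Total batch = 597.5 lb; LOI loss = 97.55 lb; yield = 83.67%

Values along the way are displayed rounded to four significant figures at each printed step. All arithmetic runs at exact precision throughout — exactly one rounding goes into each reported value. Derived quantities are computed from the weighed amounts per 500.0 lb of glass at full float precision (glass mass, the totals, five oxide percentages, LOI, the yield) as given in question or answer.
Target oxide masses per 500.0 lb vitreous product:
  SiO2: 45.69% × 500.0 = 228.4 lb
  Na2O: 3.911% × 500.0 = 19.56 lb
  ZnO: 17.23% × 500.0 = 86.15 lb
  B2O3: 12.91% × 500.0 = 64.55 lb
  Al2O3: 20.25% × 500.0 = 101.2 lb
A balance pass over the oxides, with the batch weights as given, at the basis given (delivered sums recover each target inside rounding margins):
  SiO2: 229.6·0.9950 = 228.5 lb (target 228.4 lb)
  Na2O: 92.02·0.2125 = 19.55 lb (target 19.56 lb)
  ZnO: 86.32·0.9980 = 86.15 lb (target 86.15 lb)
  B2O3: 36.38·0.5667 + 92.02·0.4774 = 64.55 lb (target 64.55 lb)
  Al2O3: 229.6·0.003000 + 153.2·0.6565 = 101.3 lb (target 101.2 lb)
Auditing the glass mass value: the batch minus its LOI: 500.0 lb (the targets, summed, come to 500.0 lb; with the basis standing at 500.0 lb — differing by rounding only).
Batch total: Σ batch = 597.5 lb; ignition loss, Σ(batch × LOI) = 97.55 lb; yield: glass divided by total = 83.67%.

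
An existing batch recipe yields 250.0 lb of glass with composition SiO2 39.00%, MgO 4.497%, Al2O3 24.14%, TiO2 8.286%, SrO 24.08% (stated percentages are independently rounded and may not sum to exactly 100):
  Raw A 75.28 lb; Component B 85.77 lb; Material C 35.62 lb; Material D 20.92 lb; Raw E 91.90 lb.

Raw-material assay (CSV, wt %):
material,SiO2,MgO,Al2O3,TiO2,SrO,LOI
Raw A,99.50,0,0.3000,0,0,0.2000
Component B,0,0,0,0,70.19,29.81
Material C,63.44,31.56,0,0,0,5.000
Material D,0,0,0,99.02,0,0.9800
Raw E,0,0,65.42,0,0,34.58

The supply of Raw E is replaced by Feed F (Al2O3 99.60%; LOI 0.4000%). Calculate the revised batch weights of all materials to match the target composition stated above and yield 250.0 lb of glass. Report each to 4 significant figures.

Every computation keeps full precision all the way through. In-progress results are printed rounded to 4 significant figures as written — every reported value takes exactly one rounding — the derived quantities are carried starting from the weights on 250.0 lb of glass at exact precision (the yield, ignition loss, five oxide percentages, the totals, net glass mass) as given in either problem or answer.
The oxide mass targets at 250.0 lb glass:
  SiO2: 39.00% × 250.0 = 97.50 lb
  MgO: 4.497% × 250.0 = 11.24 lb
  Al2O3: 24.14% × 250.0 = 60.35 lb
  TiO2: 8.286% × 250.0 = 20.72 lb
  SrO: 24.08% × 250.0 = 60.20 lb
Verifying the oxide balance using the reported weights, per the basis as stated (sum by sum, the targets are met inside rounding margins):
  SiO2: 75.28·0.9950 + 35.62·0.6344 = 97.50 lb (target 97.50 lb)
  MgO: 35.62·0.3156 = 11.24 lb (target 11.24 lb)
  Al2O3: 75.28·0.003000 + 60.37·0.9960 = 60.35 lb (target 60.35 lb)
  TiO2: 20.92·0.9902 = 20.71 lb (target 20.72 lb)
  SrO: 85.77·0.7019 = 60.20 lb (target 60.20 lb)
Mass balance on the glass: the batch minus its LOI: 250.0 lb (the Σ of target masses is 250.0 lb; basis as stated: 250.0 lb — differing by rounding only).
Adding the batch up: Σ batch = 278.0 lb; LOI removed, Σ of batch·LOI: 27.95 lb; as yield: glass ÷ batch → 89.95%.

Revised batch per 250.0 lb glass:
  Raw A: 75.28 lb
  Component B: 85.77 lb
  Material C: 35.62 lb
  Material D: 20.92 lb
  Feed F: 60.37 lb
Total batch = 278.0 lb; LOI loss = 27.95 lb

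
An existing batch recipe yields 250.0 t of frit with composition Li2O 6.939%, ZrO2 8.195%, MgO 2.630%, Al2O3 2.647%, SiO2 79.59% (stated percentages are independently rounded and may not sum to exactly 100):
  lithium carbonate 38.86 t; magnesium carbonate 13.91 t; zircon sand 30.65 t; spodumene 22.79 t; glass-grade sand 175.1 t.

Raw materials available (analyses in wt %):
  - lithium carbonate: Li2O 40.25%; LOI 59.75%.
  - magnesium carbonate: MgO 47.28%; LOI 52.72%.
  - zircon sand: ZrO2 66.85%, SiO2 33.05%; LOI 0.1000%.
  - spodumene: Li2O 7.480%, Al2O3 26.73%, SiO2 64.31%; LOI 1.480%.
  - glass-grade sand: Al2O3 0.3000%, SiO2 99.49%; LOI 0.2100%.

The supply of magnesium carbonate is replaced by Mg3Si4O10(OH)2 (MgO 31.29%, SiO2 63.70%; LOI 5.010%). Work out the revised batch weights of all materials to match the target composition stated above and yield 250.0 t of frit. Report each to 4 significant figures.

All arithmetic carries full float precision from start to finish. In-progress results are shown, with 4-significant-digit rounding, across the worked steps; each reported value receives exactly one rounding — all derived quantities (glass mass, totals, yield, the five compositions, ignition loss) are re-derived in full float precision starting from the weights for 250.0 t of glass, as set out in question or answer.
The oxide mass targets at 250.0 t frit:
  Li2O: 6.939% × 250.0 = 17.35 t
  ZrO2: 8.195% × 250.0 = 20.49 t
  MgO: 2.630% × 250.0 = 6.575 t
  Al2O3: 2.647% × 250.0 = 6.618 t
  SiO2: 79.59% × 250.0 = 199.0 t
Checking each oxide sum on the weights just shown, per the basis as stated (each sum matches its target mass given rounding of the digits):
  Li2O: 38.84·0.4025 + 22.94·0.07480 = 17.35 t (target 17.35 t)
  ZrO2: 30.65·0.6685 = 20.49 t (target 20.49 t)
  MgO: 21.01·0.3129 = 6.574 t (target 6.575 t)
  Al2O3: 22.94·0.2673 + 161.5·0.003000 = 6.616 t (target 6.618 t)
  SiO2: 21.01·0.6370 + 30.65·0.3305 + 22.94·0.6431 + 161.5·0.9949 = 198.9 t (target 199.0 t)
Auditing the glass mass value: the batch minus its LOI: 250.0 t (the targets, summed, come to 250.0 t; stated basis 250.0 t — differing by rounding only).
Adding the batch up: Σ batch = 274.9 t; ignition loss, Σ(batch × LOI) = 24.97 t; as yield: glass ÷ batch → 90.92%.

Revised batch per 250.0 t frit:
  lithium carbonate: 38.84 t
  Mg3Si4O10(OH)2: 21.01 t
  zircon sand: 30.65 t
  spodumene: 22.94 t
  glass-grade sand: 161.5 t
Total batch = 274.9 t; LOI loss = 24.97 t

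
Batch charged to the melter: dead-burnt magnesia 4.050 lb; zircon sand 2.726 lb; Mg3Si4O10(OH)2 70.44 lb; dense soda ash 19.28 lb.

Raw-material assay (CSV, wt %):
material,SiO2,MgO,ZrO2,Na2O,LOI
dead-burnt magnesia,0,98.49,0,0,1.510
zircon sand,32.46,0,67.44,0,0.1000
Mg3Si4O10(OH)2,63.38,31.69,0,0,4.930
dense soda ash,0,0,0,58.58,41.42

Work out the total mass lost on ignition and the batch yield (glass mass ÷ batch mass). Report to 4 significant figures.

Intermediates are displayed (rounded to four significant digits) between the steps. Each numeric step carries exact precision at all times — every reported result sees exactly one rounding — all derived quantities (ignition loss, four oxide percentages, yield, the totals, glass mass) are computed at exact precision starting from the weights at 84.97 lb of glass exactly as printed in the problem or answer text.
Per-material ignition loss:
  dead-burnt magnesia: 4.050 × 0.01510 = 0.06116 lb
  zircon sand: 2.726 × 0.001000 = 0.002726 lb
  Mg3Si4O10(OH)2: 70.44 × 0.04930 = 3.473 lb
  dense soda ash: 19.28 × 0.4142 = 7.986 lb
Total LOI = 11.52 lb
Glass = batch − LOI = 96.50 − 11.52 = 84.97 lb

LOI loss = 11.52 lb; glass = 84.97 lb; yield = 88.06%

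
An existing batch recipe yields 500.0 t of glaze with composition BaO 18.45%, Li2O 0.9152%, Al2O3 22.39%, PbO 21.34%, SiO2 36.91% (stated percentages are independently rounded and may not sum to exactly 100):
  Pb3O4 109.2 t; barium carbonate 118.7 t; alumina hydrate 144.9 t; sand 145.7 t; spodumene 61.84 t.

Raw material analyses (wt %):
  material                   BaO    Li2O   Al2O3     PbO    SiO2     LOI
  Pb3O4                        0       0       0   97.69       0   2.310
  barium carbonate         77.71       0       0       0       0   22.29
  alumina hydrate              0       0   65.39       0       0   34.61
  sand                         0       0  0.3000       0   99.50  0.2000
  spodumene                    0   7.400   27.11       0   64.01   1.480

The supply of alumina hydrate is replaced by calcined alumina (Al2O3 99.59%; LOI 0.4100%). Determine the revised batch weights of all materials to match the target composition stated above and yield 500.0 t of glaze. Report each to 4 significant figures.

Revised batch per 500.0 t glaze:
  Pb3O4: 109.2 t
  barium carbonate: 118.7 t
  calcined alumina: 95.14 t
  sand: 145.7 t
  spodumene: 61.84 t
Total batch = 530.6 t; LOI loss = 30.58 t

The working math maintains full float precision in every operation — in-progress results appear (rounded to four significant digits) within the worked lines. Each reported figure undergoes a single rounding. The derived quantities, which include the totals, the yield, glass mass, ignition loss, five oxide percentages, are recomputed at exact precision, exactly as printed in the problem or the answer, from the batch weights for 500.0 t of glass.
The oxide mass targets at 500.0 t glaze:
  BaO: 18.45% × 500.0 = 92.25 t
  Li2O: 0.9152% × 500.0 = 4.576 t
  Al2O3: 22.39% × 500.0 = 112.0 t
  PbO: 21.34% × 500.0 = 106.7 t
  SiO2: 36.91% × 500.0 = 184.6 t
A balance pass over the oxides, using the reported weights, under the basis named above (summed amounts equal target values exact up to rounding of places):
  BaO: 118.7·0.7771 = 92.24 t (target 92.25 t)
  Li2O: 61.84·0.07400 = 4.576 t (target 4.576 t)
  Al2O3: 95.14·0.9959 + 145.7·0.003000 + 61.84·0.2711 = 112.0 t (target 112.0 t)
  PbO: 109.2·0.9769 = 106.7 t (target 106.7 t)
  SiO2: 145.7·0.9950 + 61.84·0.6401 = 184.6 t (target 184.6 t)
Glass mass check: total batch − LOI = 500.0 t (the Σ of target masses is 500.0 t; with the basis standing at 500.0 t — rounding explains the deltas).
Batch grand total — Σ batch = 530.6 t; the LOI term Σ batch·LOI equals 30.58 t; yield, glass over the total, = 94.24%.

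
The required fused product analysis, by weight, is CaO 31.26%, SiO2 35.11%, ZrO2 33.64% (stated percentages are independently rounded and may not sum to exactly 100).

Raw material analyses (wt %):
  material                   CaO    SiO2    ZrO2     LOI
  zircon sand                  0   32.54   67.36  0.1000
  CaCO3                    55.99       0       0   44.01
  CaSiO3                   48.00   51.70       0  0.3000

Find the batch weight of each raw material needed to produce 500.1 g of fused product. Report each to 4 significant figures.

Each numeric step runs at full float precision through every step. The intermediate values appear, rounded to four significant digits, between the steps; each reported value takes exactly one rounding — the derived quantities, including ignition loss, net glass mass, yield, the totals, three oxide percentages, are rebuilt using the weight values for 500.1 g of glass at full precision as given in the question or the answer.
Oxide-by-oxide targets in 500.1 g fused product:
  CaO: 31.26% × 500.1 = 156.3 g
  SiO2: 35.11% × 500.1 = 175.6 g
  ZrO2: 33.64% × 500.1 = 168.2 g
Sums-versus-targets review from the weights as reported, per the basis as stated (sums match the target masses net of answer rounding effects):
  CaO: 122.8·0.5599 + 182.4·0.4800 = 156.3 g (target 156.3 g)
  SiO2: 249.8·0.3254 + 182.4·0.5170 = 175.6 g (target 175.6 g)
  ZrO2: 249.8·0.6736 = 168.3 g (target 168.2 g)
The glass-mass cross-check: whole batch net of LOI = 500.2 g (per-oxide target masses sum to 500.2 g; with the basis standing at 500.1 g — gaps are rounding artifacts).
Batch total: Σ batch = 555.0 g; loss to ignition Σ batch·LOI = 54.84 g; yield, glass over the total, = 90.12%.

Batch per 500.1 g fused product:
  zircon sand: 249.8 g
  CaCO3: 122.8 g
  CaSiO3: 182.4 g
Total batch = 555.0 g; LOI loss = 54.84 g; yield = 90.12%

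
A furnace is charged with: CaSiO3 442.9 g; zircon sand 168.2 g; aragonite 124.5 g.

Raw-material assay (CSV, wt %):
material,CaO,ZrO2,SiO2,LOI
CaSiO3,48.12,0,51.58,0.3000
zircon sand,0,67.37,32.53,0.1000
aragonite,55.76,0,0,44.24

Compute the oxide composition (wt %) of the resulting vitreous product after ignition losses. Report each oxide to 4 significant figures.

Glass mass = 679.0 g (batch 735.6 − LOI 56.58).
Composition: CaO 41.61%, ZrO2 16.69%, SiO2 41.70%

All internal work maintains full precision at each step — values along the way are displayed, rounded to 4 significant figures, between the steps — each reported result receives exactly one rounding; the derived quantities (LOI, net glass mass, totals, three oxide percentages, yield) are computed at full precision from the batch weights for 679.0 g of glass as given in problem or answer.
Per-oxide mass from batch:
  CaO: 442.9·0.4812 + 124.5·0.5576 = 282.5 g
  ZrO2: 168.2·0.6737 = 113.3 g
  SiO2: 442.9·0.5158 + 168.2·0.3253 = 283.2 g
LOI: 442.9·0.003000 + 168.2·0.001000 + 124.5·0.4424 = 56.58 g
Glass = total batch minus LOI = 735.6 − 56.58 = 679.0 g (= Σ oxide masses)
percent share: oxide ÷ glass, ×100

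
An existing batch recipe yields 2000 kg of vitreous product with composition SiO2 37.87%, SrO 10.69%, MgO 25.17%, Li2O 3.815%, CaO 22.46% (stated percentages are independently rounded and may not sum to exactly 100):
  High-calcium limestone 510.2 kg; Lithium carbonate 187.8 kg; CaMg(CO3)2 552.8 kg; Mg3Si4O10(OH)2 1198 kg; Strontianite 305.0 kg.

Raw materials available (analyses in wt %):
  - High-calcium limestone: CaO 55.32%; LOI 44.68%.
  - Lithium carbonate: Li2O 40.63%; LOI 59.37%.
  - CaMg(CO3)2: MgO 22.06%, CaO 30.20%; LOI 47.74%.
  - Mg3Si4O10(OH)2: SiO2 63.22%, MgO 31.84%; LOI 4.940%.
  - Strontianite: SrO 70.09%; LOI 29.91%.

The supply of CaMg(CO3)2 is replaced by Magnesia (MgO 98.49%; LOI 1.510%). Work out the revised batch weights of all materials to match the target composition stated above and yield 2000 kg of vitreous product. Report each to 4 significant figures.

Revised batch per 2000 kg vitreous product:
  High-calcium limestone: 812.0 kg
  Lithium carbonate: 187.8 kg
  Magnesia: 123.8 kg
  Mg3Si4O10(OH)2: 1198 kg
  Strontianite: 305.0 kg
Total batch = 2627 kg; LOI loss = 626.6 kg

Values along the way are printed rounded to 4 significant figures — each numeric step runs at full float precision throughout; exactly one rounding lands on every reported value — all derived quantities (ignition loss, yield, the five compositions, net glass mass, totals) are re-derived at full precision from the weighed amounts at 2000 kg of glass, as they appear in problem or answer.
Oxide-by-oxide targets in 2000 kg vitreous product:
  SiO2: 37.87% × 2000 = 757.4 kg
  SrO: 10.69% × 2000 = 213.8 kg
  MgO: 25.17% × 2000 = 503.4 kg
  Li2O: 3.815% × 2000 = 76.30 kg
  CaO: 22.46% × 2000 = 449.2 kg
Per-oxide balance check applying the batch weights above, under the basis named above (oxide sums agree with the targets modulo rounding of the values):
  SiO2: 1198·0.6322 = 757.4 kg (target 757.4 kg)
  SrO: 305.0·0.7009 = 213.8 kg (target 213.8 kg)
  MgO: 123.8·0.9849 + 1198·0.3184 = 503.4 kg (target 503.4 kg)
  Li2O: 187.8·0.4063 = 76.30 kg (target 76.30 kg)
  CaO: 812.0·0.5532 = 449.2 kg (target 449.2 kg)
Auditing the glass mass value: total charge less LOI = 2000 kg (summing oxide targets gives 2000 kg; stated basis 2000 kg — gaps are rounding artifacts).
Adding the batch up: Σ batch = 2627 kg; the LOI term Σ batch·LOI equals 626.6 kg; the yield ratio, glass ÷ batch: 76.15%.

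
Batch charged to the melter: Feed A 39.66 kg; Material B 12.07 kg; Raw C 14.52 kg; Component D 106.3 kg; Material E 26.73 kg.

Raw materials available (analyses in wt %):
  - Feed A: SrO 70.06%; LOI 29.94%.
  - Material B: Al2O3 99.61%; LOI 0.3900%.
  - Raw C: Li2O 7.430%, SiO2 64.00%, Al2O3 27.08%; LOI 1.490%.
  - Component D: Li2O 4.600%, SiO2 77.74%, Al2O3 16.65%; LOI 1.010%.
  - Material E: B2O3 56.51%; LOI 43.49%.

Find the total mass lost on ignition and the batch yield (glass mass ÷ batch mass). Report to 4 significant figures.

LOI loss = 24.84 kg; glass = 174.4 kg; yield = 87.54%

All arithmetic maintains full float precision through every step; values along the way are displayed (rounded to four significant figures) when written out; exactly one rounding is applied to each reported figure. Derived quantities, which include the yield, net glass mass, LOI, totals, the five compositions, are re-derived at full float precision, as given in the problem or answer text, using the weight values on 174.4 kg of glass.
Loss on ignition, line by line:
  Feed A: 39.66 × 0.2994 = 11.87 kg
  Material B: 12.07 × 0.003900 = 0.04707 kg
  Raw C: 14.52 × 0.01490 = 0.2163 kg
  Component D: 106.3 × 0.01010 = 1.074 kg
  Material E: 26.73 × 0.4349 = 11.62 kg
Total LOI = 24.84 kg
Glass = batch − LOI = 199.3 − 24.84 = 174.4 kg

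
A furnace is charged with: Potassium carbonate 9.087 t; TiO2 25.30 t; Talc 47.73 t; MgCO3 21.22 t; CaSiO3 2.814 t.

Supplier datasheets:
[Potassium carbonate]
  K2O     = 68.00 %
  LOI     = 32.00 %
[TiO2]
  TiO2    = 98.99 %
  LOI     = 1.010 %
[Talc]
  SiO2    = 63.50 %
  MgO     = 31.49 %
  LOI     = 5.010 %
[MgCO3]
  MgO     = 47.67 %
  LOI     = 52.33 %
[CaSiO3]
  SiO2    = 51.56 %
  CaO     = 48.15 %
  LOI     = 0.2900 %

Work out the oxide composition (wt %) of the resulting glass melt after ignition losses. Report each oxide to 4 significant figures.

Each numeric step holds full float precision through the solve. Mid-chain values are shown with 4-significant-digit rounding within the worked lines. Every reported result takes exactly one rounding; the derived quantities are computed from the batch weights for 89.48 t of glass at full float precision (ignition loss, totals, net glass mass, the five compositions, the yield) as written in the question or the answer.
Delivered oxide masses:
  K2O: 9.087·0.6800 = 6.179 t
  SiO2: 47.73·0.6350 + 2.814·0.5156 = 31.76 t
  MgO: 47.73·0.3149 + 21.22·0.4767 = 25.15 t
  CaO: 2.814·0.4815 = 1.355 t
  TiO2: 25.30·0.9899 = 25.04 t
LOI: 9.087·0.3200 + 25.30·0.01010 + 47.73·0.05010 + 21.22·0.5233 + 2.814·0.002900 = 16.67 t
The glass mass, total less LOI, = 106.2 − 16.67 = 89.48 t (consistent with Σ oxide mass)
oxide / glass × 100 gives the wt %

Glass mass = 89.48 t (batch 106.2 − LOI 16.67).
Composition: K2O 6.905%, SiO2 35.49%, MgO 28.10%, CaO 1.514%, TiO2 27.99%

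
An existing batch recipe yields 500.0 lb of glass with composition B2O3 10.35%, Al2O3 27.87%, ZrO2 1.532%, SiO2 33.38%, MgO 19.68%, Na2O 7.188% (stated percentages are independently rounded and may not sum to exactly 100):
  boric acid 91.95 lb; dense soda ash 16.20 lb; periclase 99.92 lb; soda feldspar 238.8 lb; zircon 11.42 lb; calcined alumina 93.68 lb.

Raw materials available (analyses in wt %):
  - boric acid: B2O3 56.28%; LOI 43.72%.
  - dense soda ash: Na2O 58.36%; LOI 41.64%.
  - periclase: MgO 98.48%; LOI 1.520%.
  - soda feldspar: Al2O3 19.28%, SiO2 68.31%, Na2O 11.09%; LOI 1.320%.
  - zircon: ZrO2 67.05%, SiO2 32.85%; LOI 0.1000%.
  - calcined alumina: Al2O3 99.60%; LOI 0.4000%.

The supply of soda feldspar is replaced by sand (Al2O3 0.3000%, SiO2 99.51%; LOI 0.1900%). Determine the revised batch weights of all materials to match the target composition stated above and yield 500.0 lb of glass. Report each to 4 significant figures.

Full float precision is maintained end to end; in-progress results are displayed with 4-significant-digit rounding in the printout; a single rounding produces every reported value — all derived quantities (LOI, the totals, glass mass, the six compositions, the yield) are recomputed at full float precision from the weighed amounts at 500.0 lb of glass, as given in problem or answer.
The oxide mass targets at 500.0 lb glass:
  B2O3: 10.35% × 500.0 = 51.75 lb
  Al2O3: 27.87% × 500.0 = 139.4 lb
  ZrO2: 1.532% × 500.0 = 7.660 lb
  SiO2: 33.38% × 500.0 = 166.9 lb
  MgO: 19.68% × 500.0 = 98.40 lb
  Na2O: 7.188% × 500.0 = 35.94 lb
Checking each oxide sum with the batch weights as given, against the basis in use (summed amounts equal target values once rounding is allowed for):
  B2O3: 91.95·0.5628 = 51.75 lb (target 51.75 lb)
  Al2O3: 164.0·0.003000 + 139.4·0.9960 = 139.3 lb (target 139.4 lb)
  ZrO2: 11.42·0.6705 = 7.657 lb (target 7.660 lb)
  SiO2: 164.0·0.9951 + 11.42·0.3285 = 166.9 lb (target 166.9 lb)
  MgO: 99.92·0.9848 = 98.40 lb (target 98.40 lb)
  Na2O: 61.58·0.5836 = 35.94 lb (target 35.94 lb)
Mass balance on the glass: total charge less LOI = 500.0 lb (the targets, summed, come to 500.0 lb; against the stated basis, 500.0 lb — deltas are rounding alone).
Total batch = Σ batch = 568.3 lb; LOI loss = Σ batch·LOI = 68.24 lb; yield = glass ÷ total batch = 87.99%.

Revised batch per 500.0 lb glass:
  boric acid: 91.95 lb
  dense soda ash: 61.58 lb
  periclase: 99.92 lb
  sand: 164.0 lb
  zircon: 11.42 lb
  calcined alumina: 139.4 lb
Total batch = 568.3 lb; LOI loss = 68.24 lb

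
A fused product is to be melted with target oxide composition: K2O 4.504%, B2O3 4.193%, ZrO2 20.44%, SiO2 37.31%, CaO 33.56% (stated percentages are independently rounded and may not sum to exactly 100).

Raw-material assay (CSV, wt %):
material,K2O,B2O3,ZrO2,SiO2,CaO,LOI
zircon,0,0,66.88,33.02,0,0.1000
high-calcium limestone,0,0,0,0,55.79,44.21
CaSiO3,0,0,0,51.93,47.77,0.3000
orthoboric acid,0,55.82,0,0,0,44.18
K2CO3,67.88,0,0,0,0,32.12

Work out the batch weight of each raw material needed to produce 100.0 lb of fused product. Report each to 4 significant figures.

Batch per 100.0 lb fused product:
  zircon: 30.56 lb
  high-calcium limestone: 15.28 lb
  CaSiO3: 52.41 lb
  orthoboric acid: 7.512 lb
  K2CO3: 6.635 lb
Total batch = 112.4 lb; LOI loss = 12.39 lb; yield = 88.97%

Mid-chain values are displayed rounded to 4 significant figures as written. The whole derivation keeps full precision end to end — every reported result is rounded exactly once — derived quantities (the five compositions, ignition loss, glass mass, the yield, the totals) are computed starting from the weights for 100.0 lb of glass in full precision, exactly as shown in the question or the answer.
Per-oxide target masses for 100.0 lb fused product:
  K2O: 4.504% × 100.0 = 4.504 lb
  B2O3: 4.193% × 100.0 = 4.193 lb
  ZrO2: 20.44% × 100.0 = 20.44 lb
  SiO2: 37.31% × 100.0 = 37.31 lb
  CaO: 33.56% × 100.0 = 33.56 lb
Oxide-by-oxide audit from the weights as reported, against the basis in use (each sum matches its target mass net of answer rounding effects):
  K2O: 6.635·0.6788 = 4.504 lb (target 4.504 lb)
  B2O3: 7.512·0.5582 = 4.193 lb (target 4.193 lb)
  ZrO2: 30.56·0.6688 = 20.44 lb (target 20.44 lb)
  SiO2: 30.56·0.3302 + 52.41·0.5193 = 37.31 lb (target 37.31 lb)
  CaO: 15.28·0.5579 + 52.41·0.4777 = 33.56 lb (target 33.56 lb)
Glass-mass bookkeeping: total batch − LOI = 100.0 lb (summing oxide targets gives 100.0 lb; versus the stated basis of 100.0 lb — rounding explains the deltas).
Total batch = Σ batch = 112.4 lb; ignition loss, Σ(batch × LOI) = 12.39 lb; yield: glass divided by total = 88.97%.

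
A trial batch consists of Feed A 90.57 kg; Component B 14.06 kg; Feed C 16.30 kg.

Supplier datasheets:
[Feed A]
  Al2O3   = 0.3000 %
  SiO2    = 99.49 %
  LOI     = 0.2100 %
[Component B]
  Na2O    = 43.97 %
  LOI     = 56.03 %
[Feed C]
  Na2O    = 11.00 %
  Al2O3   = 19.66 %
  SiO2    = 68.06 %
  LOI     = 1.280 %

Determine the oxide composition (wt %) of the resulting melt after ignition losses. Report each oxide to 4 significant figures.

Glass mass = 112.7 kg (batch 120.9 − LOI 8.277).
Composition: Na2O 7.079%, Al2O3 3.086%, SiO2 89.83%

Every computation holds full float precision throughout — rounding to four significant figures extends to every in-between result as displayed — every reported result undergoes a single rounding; all derived quantities, which include totals, the three compositions, the yield, glass mass, LOI, are recomputed in exact precision, as they appear in either problem or answer, starting from the weights at 112.7 kg of glass.
Per-oxide mass from batch:
  Na2O: 14.06·0.4397 + 16.30·0.1100 = 7.975 kg
  Al2O3: 90.57·0.003000 + 16.30·0.1966 = 3.476 kg
  SiO2: 90.57·0.9949 + 16.30·0.6806 = 101.2 kg
LOI: 90.57·0.002100 + 14.06·0.5603 + 16.30·0.01280 = 8.277 kg
Glass mass = batch − LOI = 120.9 − 8.277 = 112.7 kg (= the summed oxide contributions)
each oxide over glass, ×100, is wt %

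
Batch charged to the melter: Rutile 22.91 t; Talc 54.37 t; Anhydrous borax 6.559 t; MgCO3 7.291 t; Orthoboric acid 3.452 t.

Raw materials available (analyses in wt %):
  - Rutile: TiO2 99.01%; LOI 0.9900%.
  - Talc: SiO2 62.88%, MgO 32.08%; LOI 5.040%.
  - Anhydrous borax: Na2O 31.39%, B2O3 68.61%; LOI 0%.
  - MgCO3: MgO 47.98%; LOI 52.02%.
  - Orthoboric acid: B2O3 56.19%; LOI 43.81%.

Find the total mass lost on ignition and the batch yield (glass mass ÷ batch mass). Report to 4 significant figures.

LOI loss = 8.272 t; glass = 86.31 t; yield = 91.25%

Each numeric step keeps exact precision at every stage — working values appear (rounded to four significant digits) at each printed step — each reported number undergoes a single rounding. Derived quantities, which include the totals, ignition loss, yield, net glass mass, the five compositions, are re-derived at full precision, exactly as shown in problem or answer, from the weighed amounts per 86.31 t of glass.
Ignition loss by material:
  Rutile: 22.91 × 0.009900 = 0.2268 t
  Talc: 54.37 × 0.05040 = 2.740 t
  Anhydrous borax: 6.559 × 0 = 0 t
  MgCO3: 7.291 × 0.5202 = 3.793 t
  Orthoboric acid: 3.452 × 0.4381 = 1.512 t
Total LOI = 8.272 t
Glass = batch − LOI = 94.58 − 8.272 = 86.31 t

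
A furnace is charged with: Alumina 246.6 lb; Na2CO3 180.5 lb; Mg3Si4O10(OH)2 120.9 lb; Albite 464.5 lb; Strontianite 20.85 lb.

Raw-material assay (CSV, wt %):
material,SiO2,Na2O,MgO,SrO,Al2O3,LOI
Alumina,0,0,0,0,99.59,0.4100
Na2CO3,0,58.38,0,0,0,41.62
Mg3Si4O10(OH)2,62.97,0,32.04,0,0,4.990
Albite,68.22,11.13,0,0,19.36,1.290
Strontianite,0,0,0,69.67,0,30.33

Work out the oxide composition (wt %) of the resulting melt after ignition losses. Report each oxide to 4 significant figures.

Glass mass = 938.9 lb (batch 1033 − LOI 94.48).
Composition: SiO2 41.86%, Na2O 16.73%, MgO 4.126%, SrO 1.547%, Al2O3 35.74%

Working values are printed rounded to 4 significant figures as written. The working math runs at full precision in every operation — every reported number includes exactly one rounding — the derived quantities are computed using the weight values per 938.9 lb of glass at full precision (five oxide percentages, yield, the totals, LOI, glass mass), precisely as stated by the problem or answer text.
Mass of each oxide from the mix:
  SiO2: 120.9·0.6297 + 464.5·0.6822 = 393.0 lb
  Na2O: 180.5·0.5838 + 464.5·0.1113 = 157.1 lb
  MgO: 120.9·0.3204 = 38.74 lb
  SrO: 20.85·0.6967 = 14.53 lb
  Al2O3: 246.6·0.9959 + 464.5·0.1936 = 335.5 lb
LOI: 246.6·0.004100 + 180.5·0.4162 + 120.9·0.04990 + 464.5·0.01290 + 20.85·0.3033 = 94.48 lb
Net of LOI, the glass mass = 1033 − 94.48 = 938.9 lb (consistent with Σ oxide mass)
wt %: oxide over glass, times 100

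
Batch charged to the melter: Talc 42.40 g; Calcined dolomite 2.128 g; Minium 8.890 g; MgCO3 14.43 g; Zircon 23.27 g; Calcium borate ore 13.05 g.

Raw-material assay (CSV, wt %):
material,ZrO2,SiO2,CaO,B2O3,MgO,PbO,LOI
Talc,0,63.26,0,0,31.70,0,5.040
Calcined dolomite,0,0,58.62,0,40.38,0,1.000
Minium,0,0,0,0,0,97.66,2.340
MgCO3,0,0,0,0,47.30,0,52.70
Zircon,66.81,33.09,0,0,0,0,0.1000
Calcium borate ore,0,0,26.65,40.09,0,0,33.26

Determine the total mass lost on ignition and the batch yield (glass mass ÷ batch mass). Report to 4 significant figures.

LOI loss = 14.33 g; glass = 89.83 g; yield = 86.24%

In-progress results are printed rounded off to 4 significant digits within the worked lines. All arithmetic holds full float precision end to end. Each reported figure sees exactly one rounding. Derived quantities (the totals, the six compositions, yield, net glass mass, ignition loss) are carried in full precision starting from the weights per 89.83 g of glass, as they appear in either problem or answer.
Loss on ignition, line by line:
  Talc: 42.40 × 0.05040 = 2.137 g
  Calcined dolomite: 2.128 × 0.01000 = 0.02128 g
  Minium: 8.890 × 0.02340 = 0.2080 g
  MgCO3: 14.43 × 0.5270 = 7.605 g
  Zircon: 23.27 × 0.001000 = 0.02327 g
  Calcium borate ore: 13.05 × 0.3326 = 4.340 g
Total LOI = 14.33 g
Glass = batch − LOI = 104.2 − 14.33 = 89.83 g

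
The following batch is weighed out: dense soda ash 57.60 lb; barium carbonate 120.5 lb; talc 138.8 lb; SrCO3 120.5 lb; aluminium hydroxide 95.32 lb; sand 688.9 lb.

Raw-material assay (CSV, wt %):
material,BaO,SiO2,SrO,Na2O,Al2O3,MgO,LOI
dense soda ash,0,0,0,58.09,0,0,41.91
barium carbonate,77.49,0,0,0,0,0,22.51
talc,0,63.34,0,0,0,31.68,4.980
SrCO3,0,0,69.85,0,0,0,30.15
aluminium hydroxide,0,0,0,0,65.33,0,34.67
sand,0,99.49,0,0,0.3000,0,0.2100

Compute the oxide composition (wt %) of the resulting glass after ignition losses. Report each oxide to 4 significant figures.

Every computation keeps full precision in all steps. In-progress results are shown, with 4-significant-digit rounding, on the page — exactly one rounding lands on every reported value. Derived quantities, which include yield, net glass mass, ignition loss, six oxide percentages, the totals, are re-derived at full float precision, precisely as stated by the problem or answer text, from the batch weights at 1093 lb of glass.
What the batch supplies per oxide:
  BaO: 120.5·0.7749 = 93.38 lb
  SiO2: 138.8·0.6334 + 688.9·0.9949 = 773.3 lb
  SrO: 120.5·0.6985 = 84.17 lb
  Na2O: 57.60·0.5809 = 33.46 lb
  Al2O3: 95.32·0.6533 + 688.9·0.003000 = 64.34 lb
  MgO: 138.8·0.3168 = 43.97 lb
LOI: 57.60·0.4191 + 120.5·0.2251 + 138.8·0.04980 + 120.5·0.3015 + 95.32·0.3467 + 688.9·0.002100 = 129.0 lb
batch − LOI leaves glass = 1222 − 129.0 = 1093 lb (= Σ oxide masses)
percent share: oxide ÷ glass, ×100

Glass mass = 1093 lb (batch 1222 − LOI 129.0).
Composition: BaO 8.546%, SiO2 70.78%, SrO 7.703%, Na2O 3.062%, Al2O3 5.889%, MgO 4.024%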